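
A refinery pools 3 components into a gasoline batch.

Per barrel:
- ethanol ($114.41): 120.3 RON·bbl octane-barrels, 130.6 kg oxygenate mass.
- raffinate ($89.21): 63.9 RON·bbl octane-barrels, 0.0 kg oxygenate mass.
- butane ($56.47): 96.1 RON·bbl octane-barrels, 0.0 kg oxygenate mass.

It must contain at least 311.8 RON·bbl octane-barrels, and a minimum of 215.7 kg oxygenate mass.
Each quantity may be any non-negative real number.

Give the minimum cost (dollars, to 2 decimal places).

Let x1 = barrels of ethanol, x2 = barrels of raffinate, x3 = barrels of butane.
Minimize 114.41x1 + 89.21x2 + 56.47x3 subject to:
  120.3x1 + 63.9x2 + 96.1x3 ≥ 311.8   (octane-barrels)
  130.6x1 ≥ 215.7   (oxygenate mass)
  x1, x2, x3 ≥ 0.
The cheapest feasible vertex uses only ethanol, butane; raffinate is not used. Binding constraints: octane-barrels and oxygenate mass.
Solving gives x1 = 1.65161, x3 = 1.17702.
Objective = 114.41·1.65161 + 56.47·1.17702 = 255.4270.

$255.43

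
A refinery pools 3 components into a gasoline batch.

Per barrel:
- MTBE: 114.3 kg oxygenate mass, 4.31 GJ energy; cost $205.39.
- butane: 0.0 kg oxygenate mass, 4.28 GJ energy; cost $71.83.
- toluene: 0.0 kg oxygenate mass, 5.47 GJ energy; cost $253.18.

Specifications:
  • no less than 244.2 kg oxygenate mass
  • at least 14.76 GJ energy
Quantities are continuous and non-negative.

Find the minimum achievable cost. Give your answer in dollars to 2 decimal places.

Let x1 = barrels of MTBE, x2 = barrels of butane, x3 = barrels of toluene.
min 205.39x1 + 71.83x2 + 253.18x3 subject to:
  114.3x1 ≥ 244.2   (oxygenate mass)
  4.31x1 + 4.28x2 + 5.47x3 ≥ 14.76   (energy)
  x1, x2, x3 ≥ 0.
At the optimum only MTBE, butane are positive (toluene = 0). There the oxygenate mass and energy constraints are tight.
So MTBE = 2.1365 barrels, butane = 1.2971 barrels.
Cost = 205.39·2.1365 + 71.83·1.2971 = 531.9864.

$531.99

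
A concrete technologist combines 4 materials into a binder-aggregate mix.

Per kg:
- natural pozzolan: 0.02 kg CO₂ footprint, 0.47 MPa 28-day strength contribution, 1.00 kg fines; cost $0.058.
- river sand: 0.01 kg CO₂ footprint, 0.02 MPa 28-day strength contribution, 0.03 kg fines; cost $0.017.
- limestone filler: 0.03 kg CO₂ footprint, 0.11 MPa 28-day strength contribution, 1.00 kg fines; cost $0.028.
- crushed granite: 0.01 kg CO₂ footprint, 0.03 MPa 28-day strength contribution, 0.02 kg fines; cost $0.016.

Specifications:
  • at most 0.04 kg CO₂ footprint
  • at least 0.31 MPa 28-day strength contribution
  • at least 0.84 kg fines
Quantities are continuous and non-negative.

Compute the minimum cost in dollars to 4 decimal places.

Set it up as a linear program. Let x1 = kg of natural pozzolan, x2 = kg of river sand, x3 = kg of limestone filler, x4 = kg of crushed granite.
Minimize 0.058x1 + 0.017x2 + 0.028x3 + 0.016x4 s.t.:
  0.02x1 + 0.01x2 + 0.03x3 + 0.01x4 ≤ 0.04   (CO₂ footprint)
  0.47x1 + 0.02x2 + 0.11x3 + 0.03x4 ≥ 0.31   (28-day strength contribution)
  1x1 + 0.03x2 + 1x3 + 0.02x4 ≥ 0.84   (fines)
  x1, x2, x3, x4 ≥ 0.
The minimum-cost mix takes nothing from river sand, crushed granite — only natural pozzolan, limestone filler. The 28-day strength contribution and fines requirements are met with equality.
Solving gives x1 = 0.6044, x3 = 0.2356.
Hence cost = 0.058·0.6044 + 0.028·0.2356 = $0.041652.

$0.0417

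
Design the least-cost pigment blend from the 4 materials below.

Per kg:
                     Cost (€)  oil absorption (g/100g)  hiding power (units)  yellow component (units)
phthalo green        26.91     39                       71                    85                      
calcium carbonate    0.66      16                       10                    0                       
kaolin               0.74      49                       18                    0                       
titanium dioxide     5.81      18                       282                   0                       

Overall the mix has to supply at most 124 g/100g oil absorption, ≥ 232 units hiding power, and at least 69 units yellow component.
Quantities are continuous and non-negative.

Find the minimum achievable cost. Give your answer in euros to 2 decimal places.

Let x1 = kg of phthalo green, x2 = kg of calcium carbonate, x3 = kg of kaolin, x4 = kg of titanium dioxide.
min 26.91x1 + 0.66x2 + 0.74x3 + 5.81x4 with:
  39x1 + 16x2 + 49x3 + 18x4 ≤ 124   (oil absorption)
  71x1 + 10x2 + 18x3 + 282x4 ≥ 232   (hiding power)
  85x1 ≥ 69   (yellow component)
  x1, x2, x3, x4 ≥ 0.
The minimum-cost mix takes nothing from calcium carbonate, kaolin — only phthalo green, titanium dioxide. There the hiding power and yellow component constraints are tight.
So phthalo green = 0.8118 kg, titanium dioxide = 0.6183 kg.
Total cost: 26.91·0.8118 + 5.81·0.6183 = 25.4379.

€25.44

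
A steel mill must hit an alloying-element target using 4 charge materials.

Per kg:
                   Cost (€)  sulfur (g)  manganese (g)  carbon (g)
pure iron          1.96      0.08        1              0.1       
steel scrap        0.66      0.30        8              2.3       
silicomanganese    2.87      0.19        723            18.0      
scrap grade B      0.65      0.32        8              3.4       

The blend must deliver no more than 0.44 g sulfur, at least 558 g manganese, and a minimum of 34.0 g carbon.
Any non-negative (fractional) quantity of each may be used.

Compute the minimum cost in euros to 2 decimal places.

Treat it as an LP. Let x1 = kg of pure iron, x2 = kg of steel scrap, x3 = kg of silicomanganese, x4 = kg of scrap grade B.
min 1.96x1 + 0.66x2 + 2.87x3 + 0.65x4 with:
  0.08x1 + 0.3x2 + 0.19x3 + 0.32x4 ≤ 0.44   (sulfur)
  1x1 + 8x2 + 723x3 + 8x4 ≥ 558   (manganese)
  0.1x1 + 2.3x2 + 18x3 + 3.4x4 ≥ 34   (carbon)
  x1, x2, x3, x4 ≥ 0.
The minimum-cost mix takes nothing from pure iron, steel scrap, scrap grade B — only silicomanganese. Binding constraint: carbon.
So silicomanganese = 1.889 kg.
Objective = 2.87·1.889 = 5.4214.

€5.42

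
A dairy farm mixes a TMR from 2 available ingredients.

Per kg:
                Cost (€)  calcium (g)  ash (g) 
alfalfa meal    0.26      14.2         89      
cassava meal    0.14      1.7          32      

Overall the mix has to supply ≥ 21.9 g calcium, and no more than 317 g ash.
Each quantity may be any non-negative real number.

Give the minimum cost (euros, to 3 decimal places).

This is a linear program. Let x1 = kg of alfalfa meal, x2 = kg of cassava meal.
Minimize 0.26x1 + 0.14x2 subject to:
  14.2x1 + 1.7x2 ≥ 21.9   (calcium)
  89x1 + 32x2 ≤ 317   (ash)
  x1, x2 ≥ 0.
The cheapest feasible vertex uses only alfalfa meal; cassava meal is not used. The calcium requirement is met with equality.
That vertex is x1 = 1.542.
Objective = 0.26·1.542 = 0.40092.

€0.401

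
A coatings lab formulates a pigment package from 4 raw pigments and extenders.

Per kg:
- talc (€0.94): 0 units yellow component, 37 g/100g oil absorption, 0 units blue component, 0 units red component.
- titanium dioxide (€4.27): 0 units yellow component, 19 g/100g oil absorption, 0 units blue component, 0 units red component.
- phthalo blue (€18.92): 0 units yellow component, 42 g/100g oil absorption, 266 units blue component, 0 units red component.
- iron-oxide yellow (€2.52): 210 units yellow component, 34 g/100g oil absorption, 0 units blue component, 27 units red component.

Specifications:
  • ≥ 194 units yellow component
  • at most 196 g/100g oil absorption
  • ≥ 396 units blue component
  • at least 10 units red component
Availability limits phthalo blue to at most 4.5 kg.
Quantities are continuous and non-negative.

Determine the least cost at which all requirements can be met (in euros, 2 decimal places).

€30.49

Treat it as an LP. Let x1 = kg of talc, x2 = kg of titanium dioxide, x3 = kg of phthalo blue, x4 = kg of iron-oxide yellow.
Minimize 0.94x1 + 4.27x2 + 18.92x3 + 2.52x4 subject to:
  210x4 ≥ 194   (yellow component)
  37x1 + 19x2 + 42x3 + 34x4 ≤ 196   (oil absorption)
  266x3 ≥ 396   (blue component)
  27x4 ≥ 10   (red component)
  x3 ≤ 4.5
  x1, x2, x3, x4 ≥ 0.
The minimum-cost mix takes nothing from talc, titanium dioxide — only phthalo blue, iron-oxide yellow. Binding constraints: yellow component and blue component.
Optimal quantities: phthalo blue = 1.4887 kg, iron-oxide yellow = 0.92381 kg.
Objective = 18.92·1.4887 + 2.52·0.92381 = 30.4942.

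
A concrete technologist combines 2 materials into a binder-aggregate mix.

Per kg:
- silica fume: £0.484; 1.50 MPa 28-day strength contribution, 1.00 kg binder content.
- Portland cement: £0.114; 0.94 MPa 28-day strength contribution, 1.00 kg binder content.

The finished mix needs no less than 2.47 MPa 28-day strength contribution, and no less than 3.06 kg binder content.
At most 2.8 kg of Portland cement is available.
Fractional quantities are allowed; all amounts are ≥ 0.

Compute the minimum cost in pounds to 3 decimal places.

£0.445

This is a linear program. Let x1 = kg of silica fume, x2 = kg of Portland cement.
Minimise 0.484x1 + 0.114x2 subject to:
  1.5x1 + 0.94x2 ≥ 2.47   (28-day strength contribution)
  1x1 + 1x2 ≥ 3.06   (binder content)
  x2 ≤ 2.8
  x1, x2 ≥ 0.
Both inputs are positive at the optimum. There the binder content and the Portland cement cap constraints are tight.
That vertex is x1 = 0.26, x2 = 2.8.
Objective = 0.484·0.26 + 0.114·2.8 = 0.44504.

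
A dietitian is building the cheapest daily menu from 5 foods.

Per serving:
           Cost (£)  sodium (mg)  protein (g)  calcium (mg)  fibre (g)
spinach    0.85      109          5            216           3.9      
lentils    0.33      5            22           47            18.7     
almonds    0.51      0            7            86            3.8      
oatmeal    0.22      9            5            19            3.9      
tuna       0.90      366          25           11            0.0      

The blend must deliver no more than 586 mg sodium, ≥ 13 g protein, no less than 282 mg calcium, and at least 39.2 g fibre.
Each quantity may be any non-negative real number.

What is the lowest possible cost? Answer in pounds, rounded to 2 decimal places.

Set it up as a linear program. Let x1 = servings of spinach, x2 = servings of lentils, x3 = servings of almonds, x4 = servings of oatmeal, x5 = servings of tuna.
min 0.85x1 + 0.33x2 + 0.51x3 + 0.22x4 + 0.9x5 s.t.:
  109x1 + 5x2 + 9x4 + 366x5 ≤ 586   (sodium)
  5x1 + 22x2 + 7x3 + 5x4 + 25x5 ≥ 13   (protein)
  216x1 + 47x2 + 86x3 + 19x4 + 11x5 ≥ 282   (calcium)
  3.9x1 + 18.7x2 + 3.8x3 + 3.9x4 ≥ 39.2   (fibre)
  x1, x2, x3, x4, x5 ≥ 0.
The minimum-cost mix takes nothing from almonds, oatmeal, tuna — only spinach, lentils. There the calcium and fibre constraints are tight.
That vertex is x1 = 0.8898, x2 = 1.911.
Objective = 0.85·0.8898 + 0.33·1.911 = 1.3870.

£1.39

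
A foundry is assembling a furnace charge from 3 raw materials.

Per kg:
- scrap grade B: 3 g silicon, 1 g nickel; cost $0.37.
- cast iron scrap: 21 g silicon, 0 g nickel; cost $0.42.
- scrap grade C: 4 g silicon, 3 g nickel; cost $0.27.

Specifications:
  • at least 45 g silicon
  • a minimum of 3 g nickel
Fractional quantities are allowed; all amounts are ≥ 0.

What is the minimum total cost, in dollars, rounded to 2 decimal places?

Let x1 = kg of scrap grade B, x2 = kg of cast iron scrap, x3 = kg of scrap grade C.
Minimise 0.37x1 + 0.42x2 + 0.27x3 s.t.:
  3x1 + 21x2 + 4x3 ≥ 45   (silicon)
  1x1 + 3x3 ≥ 3   (nickel)
  x1, x2, x3 ≥ 0.
At the optimum only cast iron scrap, scrap grade C are positive (scrap grade B = 0). Binding constraints: silicon and nickel.
Optimal quantities: cast iron scrap = 1.952 kg, scrap grade C = 1 kg.
Cost = 0.42·1.952 + 0.27·1 = 1.0898.

$1.09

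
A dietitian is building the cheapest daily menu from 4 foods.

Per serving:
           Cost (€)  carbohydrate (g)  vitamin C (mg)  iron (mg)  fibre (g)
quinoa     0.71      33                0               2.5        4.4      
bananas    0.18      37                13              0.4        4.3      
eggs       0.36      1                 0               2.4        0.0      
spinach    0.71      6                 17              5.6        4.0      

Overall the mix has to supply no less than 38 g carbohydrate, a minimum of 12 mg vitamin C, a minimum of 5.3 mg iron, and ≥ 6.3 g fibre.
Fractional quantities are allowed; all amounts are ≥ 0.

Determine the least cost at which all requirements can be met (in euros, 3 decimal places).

Let x1 = servings of quinoa, x2 = servings of bananas, x3 = servings of eggs, x4 = servings of spinach.
min 0.71x1 + 0.18x2 + 0.36x3 + 0.71x4 with:
  33x1 + 37x2 + 1x3 + 6x4 ≥ 38   (carbohydrate)
  13x2 + 17x4 ≥ 12   (vitamin C)
  2.5x1 + 0.4x2 + 2.4x3 + 5.6x4 ≥ 5.3   (iron)
  4.4x1 + 4.3x2 + 4x4 ≥ 6.3   (fibre)
  x1, x2, x3, x4 ≥ 0.
The cheapest feasible vertex uses only bananas, spinach; quinoa, eggs are not used. There the carbohydrate and iron constraints are tight.
So bananas = 0.8838 servings, spinach = 0.8833 servings.
Total cost: 0.18·0.8838 + 0.71·0.8833 = 0.78623.

€0.786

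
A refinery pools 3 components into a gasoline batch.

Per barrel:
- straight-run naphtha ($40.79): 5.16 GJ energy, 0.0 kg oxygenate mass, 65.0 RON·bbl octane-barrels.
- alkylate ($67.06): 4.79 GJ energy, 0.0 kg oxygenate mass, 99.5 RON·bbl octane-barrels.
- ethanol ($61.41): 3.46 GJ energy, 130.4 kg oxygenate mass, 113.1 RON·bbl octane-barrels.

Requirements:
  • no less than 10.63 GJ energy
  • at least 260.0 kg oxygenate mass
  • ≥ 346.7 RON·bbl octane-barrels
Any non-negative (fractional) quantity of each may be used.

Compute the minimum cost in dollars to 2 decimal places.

Set it up as a linear program. Let x1 = barrels of straight-run naphtha, x2 = barrels of alkylate, x3 = barrels of ethanol.
Minimize 40.79x1 + 67.06x2 + 61.41x3 subject to:
  5.16x1 + 4.79x2 + 3.46x3 ≥ 10.63   (energy)
  130.4x3 ≥ 260   (oxygenate mass)
  65x1 + 99.5x2 + 113.1x3 ≥ 346.7   (octane-barrels)
  x1, x2, x3 ≥ 0.
The cheapest feasible vertex uses only straight-run naphtha, ethanol; alkylate is not used. The energy and octane-barrels requirements are met with equality.
Solving gives x1 = 0.0074464, x3 = 3.0611.
Cost = 40.79·0.0074464 + 61.41·3.0611 = 188.2859.

$188.29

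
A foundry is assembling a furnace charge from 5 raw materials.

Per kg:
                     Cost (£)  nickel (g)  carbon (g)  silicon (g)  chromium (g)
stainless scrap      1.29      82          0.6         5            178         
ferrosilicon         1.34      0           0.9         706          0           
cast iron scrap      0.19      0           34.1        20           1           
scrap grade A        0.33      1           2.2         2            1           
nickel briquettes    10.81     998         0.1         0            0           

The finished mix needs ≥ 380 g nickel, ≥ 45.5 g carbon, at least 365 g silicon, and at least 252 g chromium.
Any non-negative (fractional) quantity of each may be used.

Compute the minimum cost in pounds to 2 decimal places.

£5.56

This is a linear program. Let x1 = kg of stainless scrap, x2 = kg of ferrosilicon, x3 = kg of cast iron scrap, x4 = kg of scrap grade A, x5 = kg of nickel briquettes.
min 1.29x1 + 1.34x2 + 0.19x3 + 0.33x4 + 10.81x5 subject to:
  82x1 + 1x4 + 998x5 ≥ 380   (nickel)
  0.6x1 + 0.9x2 + 34.1x3 + 2.2x4 + 0.1x5 ≥ 45.5   (carbon)
  5x1 + 706x2 + 20x3 + 2x4 ≥ 365   (silicon)
  178x1 + 1x3 + 1x4 ≥ 252   (chromium)
  x1, x2, x3, x4, x5 ≥ 0.
The cheapest feasible vertex uses only stainless scrap, ferrosilicon, cast iron scrap, nickel briquettes; scrap grade A is not used. Binding constraints: nickel, carbon, silicon, chromium.
So stainless scrap = 1.408 kg, ferrosilicon = 0.4703 kg, cast iron scrap = 1.296 kg, nickel briquettes = 0.265 kg.
Cost = 1.29·1.408 + 1.34·0.4703 + 0.19·1.296 + 10.81·0.265 = 5.5574.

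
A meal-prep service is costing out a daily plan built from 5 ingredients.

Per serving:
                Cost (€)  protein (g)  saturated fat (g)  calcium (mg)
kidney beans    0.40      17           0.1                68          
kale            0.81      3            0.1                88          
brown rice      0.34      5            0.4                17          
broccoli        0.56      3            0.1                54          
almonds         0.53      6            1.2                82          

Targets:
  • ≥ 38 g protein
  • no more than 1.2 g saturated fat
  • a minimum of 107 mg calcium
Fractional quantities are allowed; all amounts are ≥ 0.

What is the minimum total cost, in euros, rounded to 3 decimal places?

Let x1 = servings of kidney beans, x2 = servings of kale, x3 = servings of brown rice, x4 = servings of broccoli, x5 = servings of almonds.
min 0.4x1 + 0.81x2 + 0.34x3 + 0.56x4 + 0.53x5 s.t.:
  17x1 + 3x2 + 5x3 + 3x4 + 6x5 ≥ 38   (protein)
  0.1x1 + 0.1x2 + 0.4x3 + 0.1x4 + 1.2x5 ≤ 1.2   (saturated fat)
  68x1 + 88x2 + 17x3 + 54x4 + 82x5 ≥ 107   (calcium)
  x1, x2, x3, x4, x5 ≥ 0.
The minimum-cost mix takes nothing from kale, brown rice, broccoli, almonds — only kidney beans. The protein requirement is met with equality.
So kidney beans = 2.235 servings.
Cost = 0.4·2.235 = 0.89400.

€0.894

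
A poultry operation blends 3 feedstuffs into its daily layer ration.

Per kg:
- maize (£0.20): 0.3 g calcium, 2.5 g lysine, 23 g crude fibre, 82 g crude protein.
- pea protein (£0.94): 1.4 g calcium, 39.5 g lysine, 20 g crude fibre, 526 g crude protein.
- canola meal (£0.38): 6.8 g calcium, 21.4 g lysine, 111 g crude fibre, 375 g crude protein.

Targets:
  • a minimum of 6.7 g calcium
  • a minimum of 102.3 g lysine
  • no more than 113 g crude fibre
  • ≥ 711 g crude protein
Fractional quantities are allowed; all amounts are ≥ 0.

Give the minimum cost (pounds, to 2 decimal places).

£2.36

Let x1 = kg of maize, x2 = kg of pea protein, x3 = kg of canola meal.
Minimize 0.2x1 + 0.94x2 + 0.38x3 s.t.:
  0.3x1 + 1.4x2 + 6.8x3 ≥ 6.7   (calcium)
  2.5x1 + 39.5x2 + 21.4x3 ≥ 102.3   (lysine)
  23x1 + 20x2 + 111x3 ≤ 113   (crude fibre)
  82x1 + 526x2 + 375x3 ≥ 711   (crude protein)
  x1, x2, x3 ≥ 0.
The optimal basis is {pea protein, canola meal}; maize drops out. There the lysine and crude fibre constraints are tight.
So pea protein = 2.259 kg, canola meal = 0.611 kg.
Objective = 0.94·2.259 + 0.38·0.611 = 2.3556.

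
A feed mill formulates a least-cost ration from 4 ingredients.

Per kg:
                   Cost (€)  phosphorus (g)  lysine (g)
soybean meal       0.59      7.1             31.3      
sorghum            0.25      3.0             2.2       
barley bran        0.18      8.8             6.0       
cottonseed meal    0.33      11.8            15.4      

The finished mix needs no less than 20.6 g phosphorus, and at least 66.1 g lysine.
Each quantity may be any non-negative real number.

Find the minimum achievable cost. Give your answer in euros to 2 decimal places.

Set it up as a linear program. Let x1 = kg of soybean meal, x2 = kg of sorghum, x3 = kg of barley bran, x4 = kg of cottonseed meal.
min 0.59x1 + 0.25x2 + 0.18x3 + 0.33x4 s.t.:
  7.1x1 + 3x2 + 8.8x3 + 11.8x4 ≥ 20.6   (phosphorus)
  31.3x1 + 2.2x2 + 6x3 + 15.4x4 ≥ 66.1   (lysine)
  x1, x2, x3, x4 ≥ 0.
The cheapest feasible vertex uses only soybean meal, cottonseed meal; sorghum, barley bran are not used. The phosphorus and lysine requirements are met with equality.
So soybean meal = 1.78 kg, cottonseed meal = 0.6749 kg.
Hence cost = 0.59·1.78 + 0.33·0.6749 = €1.2729.

€1.27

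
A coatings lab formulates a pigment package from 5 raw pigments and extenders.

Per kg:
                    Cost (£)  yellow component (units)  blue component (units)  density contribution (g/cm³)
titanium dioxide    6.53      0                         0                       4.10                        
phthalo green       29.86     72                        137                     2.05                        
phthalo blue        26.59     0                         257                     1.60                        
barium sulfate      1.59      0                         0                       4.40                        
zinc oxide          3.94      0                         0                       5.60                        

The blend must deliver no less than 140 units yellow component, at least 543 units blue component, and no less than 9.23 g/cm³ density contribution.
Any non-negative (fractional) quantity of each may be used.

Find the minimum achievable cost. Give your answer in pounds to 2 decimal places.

£87.95

Set it up as a linear program. Let x1 = kg of titanium dioxide, x2 = kg of phthalo green, x3 = kg of phthalo blue, x4 = kg of barium sulfate, x5 = kg of zinc oxide.
Minimise 6.53x1 + 29.86x2 + 26.59x3 + 1.59x4 + 3.94x5 with:
  72x2 ≥ 140   (yellow component)
  137x2 + 257x3 ≥ 543   (blue component)
  4.1x1 + 2.05x2 + 1.6x3 + 4.4x4 + 5.6x5 ≥ 9.23   (density contribution)
  x1, x2, x3, x4, x5 ≥ 0.
The cheapest feasible vertex uses only phthalo green, phthalo blue, barium sulfate; titanium dioxide, zinc oxide are not used. There the yellow component, blue component, density contribution constraints are tight.
Solving gives x2 = 1.9444, x3 = 1.0763, x4 = 0.80041.
Objective = 29.86·1.9444 + 26.59·1.0763 + 1.59·0.80041 = 87.9513.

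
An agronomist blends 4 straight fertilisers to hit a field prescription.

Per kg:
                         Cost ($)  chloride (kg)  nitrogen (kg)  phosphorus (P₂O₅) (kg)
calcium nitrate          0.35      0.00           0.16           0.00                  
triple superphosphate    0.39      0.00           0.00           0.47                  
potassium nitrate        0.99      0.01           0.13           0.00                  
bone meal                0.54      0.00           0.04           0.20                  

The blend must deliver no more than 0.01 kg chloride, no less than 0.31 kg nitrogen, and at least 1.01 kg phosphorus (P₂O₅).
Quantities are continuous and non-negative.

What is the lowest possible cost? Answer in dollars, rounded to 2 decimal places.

$1.52

This is a linear program. Let x1 = kg of calcium nitrate, x2 = kg of triple superphosphate, x3 = kg of potassium nitrate, x4 = kg of bone meal.
Minimise 0.35x1 + 0.39x2 + 0.99x3 + 0.54x4 with:
  0.01x3 ≤ 0.01   (chloride)
  0.16x1 + 0.13x3 + 0.04x4 ≥ 0.31   (nitrogen)
  0.47x2 + 0.2x4 ≥ 1.01   (phosphorus (P₂O₅))
  x1, x2, x3, x4 ≥ 0.
At the optimum only calcium nitrate, triple superphosphate are positive (potassium nitrate, bone meal = 0). The nitrogen and phosphorus (P₂O₅) requirements are met with equality.
So calcium nitrate = 1.938 kg, triple superphosphate = 2.149 kg.
Cost = 0.35·1.938 + 0.39·2.149 = 1.5164.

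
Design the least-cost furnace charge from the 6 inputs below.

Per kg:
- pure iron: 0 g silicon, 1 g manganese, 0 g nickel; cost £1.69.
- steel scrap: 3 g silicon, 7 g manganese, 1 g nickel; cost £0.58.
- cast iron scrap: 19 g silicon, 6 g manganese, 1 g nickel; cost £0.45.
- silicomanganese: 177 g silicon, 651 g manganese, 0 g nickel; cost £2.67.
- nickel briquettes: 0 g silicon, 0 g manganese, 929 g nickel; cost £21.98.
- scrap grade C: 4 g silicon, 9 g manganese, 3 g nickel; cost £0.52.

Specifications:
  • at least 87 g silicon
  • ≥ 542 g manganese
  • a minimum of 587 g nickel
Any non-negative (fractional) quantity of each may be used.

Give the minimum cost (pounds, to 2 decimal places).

Set it up as a linear program. Let x1 = kg of pure iron, x2 = kg of steel scrap, x3 = kg of cast iron scrap, x4 = kg of silicomanganese, x5 = kg of nickel briquettes, x6 = kg of scrap grade C.
Minimize 1.69x1 + 0.58x2 + 0.45x3 + 2.67x4 + 21.98x5 + 0.52x6 subject to:
  3x2 + 19x3 + 177x4 + 4x6 ≥ 87   (silicon)
  1x1 + 7x2 + 6x3 + 651x4 + 9x6 ≥ 542   (manganese)
  1x2 + 1x3 + 929x5 + 3x6 ≥ 587   (nickel)
  x1, x2, x3, x4, x5, x6 ≥ 0.
The cheapest feasible vertex uses only silicomanganese, nickel briquettes; pure iron, steel scrap, cast iron scrap, scrap grade C are not used. Binding constraints: manganese and nickel.
Optimal quantities: silicomanganese = 0.8326 kg, nickel briquettes = 0.6319 kg.
Objective = 2.67·0.8326 + 21.98·0.6319 = 16.1122.

£16.11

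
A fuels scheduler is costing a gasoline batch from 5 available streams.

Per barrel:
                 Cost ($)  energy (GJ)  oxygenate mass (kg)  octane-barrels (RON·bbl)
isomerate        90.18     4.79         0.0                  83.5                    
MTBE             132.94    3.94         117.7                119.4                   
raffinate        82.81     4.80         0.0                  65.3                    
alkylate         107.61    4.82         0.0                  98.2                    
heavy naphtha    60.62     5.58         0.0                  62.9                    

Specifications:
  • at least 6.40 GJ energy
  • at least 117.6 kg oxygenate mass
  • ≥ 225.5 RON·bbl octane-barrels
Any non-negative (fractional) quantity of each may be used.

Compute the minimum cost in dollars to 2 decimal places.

Treat it as an LP. Let x1 = barrels of isomerate, x2 = barrels of MTBE, x3 = barrels of raffinate, x4 = barrels of alkylate, x5 = barrels of heavy naphtha.
Minimise 90.18x1 + 132.94x2 + 82.81x3 + 107.61x4 + 60.62x5 s.t.:
  4.79x1 + 3.94x2 + 4.8x3 + 4.82x4 + 5.58x5 ≥ 6.4   (energy)
  117.7x2 ≥ 117.6   (oxygenate mass)
  83.5x1 + 119.4x2 + 65.3x3 + 98.2x4 + 62.9x5 ≥ 225.5   (octane-barrels)
  x1, x2, x3, x4, x5 ≥ 0.
The optimal basis is {MTBE, heavy naphtha}; isomerate, raffinate, alkylate drop out. There the oxygenate mass and octane-barrels constraints are tight.
Solving gives x2 = 0.99915, x5 = 1.6884.
Objective = 132.94·0.99915 + 60.62·1.6884 = 235.1778.

$235.18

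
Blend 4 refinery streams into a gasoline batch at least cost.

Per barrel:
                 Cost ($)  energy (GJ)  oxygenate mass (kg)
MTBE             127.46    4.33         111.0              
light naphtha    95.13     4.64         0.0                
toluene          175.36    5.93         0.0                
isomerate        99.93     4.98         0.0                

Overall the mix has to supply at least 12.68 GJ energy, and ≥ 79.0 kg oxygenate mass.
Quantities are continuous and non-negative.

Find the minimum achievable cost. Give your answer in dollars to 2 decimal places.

$283.32

Let x1 = barrels of MTBE, x2 = barrels of light naphtha, x3 = barrels of toluene, x4 = barrels of isomerate.
min 127.46x1 + 95.13x2 + 175.36x3 + 99.93x4 s.t.:
  4.33x1 + 4.64x2 + 5.93x3 + 4.98x4 ≥ 12.68   (energy)
  111x1 ≥ 79   (oxygenate mass)
  x1, x2, x3, x4 ≥ 0.
At the optimum only MTBE, isomerate are positive (light naphtha, toluene = 0). Binding constraints: energy and oxygenate mass.
Solving gives x1 = 0.71171, x4 = 1.9274.
Cost = 127.46·0.71171 + 99.93·1.9274 = 283.3196.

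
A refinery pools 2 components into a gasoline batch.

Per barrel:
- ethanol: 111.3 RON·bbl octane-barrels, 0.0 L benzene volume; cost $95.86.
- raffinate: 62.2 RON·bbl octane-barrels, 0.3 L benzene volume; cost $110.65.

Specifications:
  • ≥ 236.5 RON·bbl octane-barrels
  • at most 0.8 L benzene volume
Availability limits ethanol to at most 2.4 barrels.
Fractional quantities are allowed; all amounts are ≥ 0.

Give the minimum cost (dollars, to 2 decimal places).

$203.69

Let x1 = barrels of ethanol, x2 = barrels of raffinate.
Minimize 95.86x1 + 110.65x2 s.t.:
  111.3x1 + 62.2x2 ≥ 236.5   (octane-barrels)
  0.3x2 ≤ 0.8   (benzene volume)
  x1 ≤ 2.4
  x1, x2 ≥ 0.
At the optimum only ethanol is positive (raffinate = 0). There the octane-barrels constraint is tight.
Solving gives x1 = 2.1249.
Cost = 95.86·2.1249 = 203.6929.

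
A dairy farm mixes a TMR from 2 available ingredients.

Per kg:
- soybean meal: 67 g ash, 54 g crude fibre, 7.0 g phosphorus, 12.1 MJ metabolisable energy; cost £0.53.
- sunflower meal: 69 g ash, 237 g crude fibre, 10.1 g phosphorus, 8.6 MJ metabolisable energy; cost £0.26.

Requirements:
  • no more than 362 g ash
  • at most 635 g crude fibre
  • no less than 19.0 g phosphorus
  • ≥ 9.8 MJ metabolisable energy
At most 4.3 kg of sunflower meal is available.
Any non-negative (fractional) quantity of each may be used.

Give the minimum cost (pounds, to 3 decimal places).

Let x1 = kg of soybean meal, x2 = kg of sunflower meal.
Minimize 0.53x1 + 0.26x2 subject to:
  67x1 + 69x2 ≤ 362   (ash)
  54x1 + 237x2 ≤ 635   (crude fibre)
  7x1 + 10.1x2 ≥ 19   (phosphorus)
  12.1x1 + 8.6x2 ≥ 9.8   (metabolisable energy)
  x2 ≤ 4.3
  x1, x2 ≥ 0.
The cheapest feasible vertex uses only sunflower meal; soybean meal is not used. Binding constraint: phosphorus.
Solving gives x2 = 1.881.
Objective = 0.26·1.881 = 0.48906.

£0.489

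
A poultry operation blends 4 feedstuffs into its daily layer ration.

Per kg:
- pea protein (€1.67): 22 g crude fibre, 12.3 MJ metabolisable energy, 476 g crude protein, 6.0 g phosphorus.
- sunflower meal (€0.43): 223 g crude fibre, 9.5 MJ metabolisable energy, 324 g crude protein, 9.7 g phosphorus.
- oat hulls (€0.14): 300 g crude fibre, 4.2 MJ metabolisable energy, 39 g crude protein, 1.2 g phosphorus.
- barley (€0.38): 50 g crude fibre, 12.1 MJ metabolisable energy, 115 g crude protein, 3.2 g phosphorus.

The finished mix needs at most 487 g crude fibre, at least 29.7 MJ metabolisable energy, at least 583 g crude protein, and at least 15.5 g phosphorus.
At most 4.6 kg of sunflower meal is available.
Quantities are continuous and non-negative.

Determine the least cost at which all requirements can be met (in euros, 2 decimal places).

€1.10

Treat it as an LP. Let x1 = kg of pea protein, x2 = kg of sunflower meal, x3 = kg of oat hulls, x4 = kg of barley.
Minimise 1.67x1 + 0.43x2 + 0.14x3 + 0.38x4 with:
  22x1 + 223x2 + 300x3 + 50x4 ≤ 487   (crude fibre)
  12.3x1 + 9.5x2 + 4.2x3 + 12.1x4 ≥ 29.7   (metabolisable energy)
  476x1 + 324x2 + 39x3 + 115x4 ≥ 583   (crude protein)
  6x1 + 9.7x2 + 1.2x3 + 3.2x4 ≥ 15.5   (phosphorus)
  x2 ≤ 4.6
  x1, x2, x3, x4 ≥ 0.
The optimal basis is {sunflower meal, barley}; pea protein, oat hulls drop out. Binding constraints: metabolisable energy and crude protein.
That vertex is x2 = 1.287, x4 = 1.444.
Objective = 0.43·1.287 + 0.38·1.444 = 1.1021.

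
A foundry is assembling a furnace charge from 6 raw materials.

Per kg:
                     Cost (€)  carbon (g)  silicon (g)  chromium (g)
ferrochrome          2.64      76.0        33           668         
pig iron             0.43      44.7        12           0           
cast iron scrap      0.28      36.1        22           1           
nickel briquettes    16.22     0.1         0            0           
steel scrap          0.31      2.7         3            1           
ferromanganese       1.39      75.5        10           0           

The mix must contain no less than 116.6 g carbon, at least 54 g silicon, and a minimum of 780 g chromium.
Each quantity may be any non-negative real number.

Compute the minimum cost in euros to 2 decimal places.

Let x1 = kg of ferrochrome, x2 = kg of pig iron, x3 = kg of cast iron scrap, x4 = kg of nickel briquettes, x5 = kg of steel scrap, x6 = kg of ferromanganese.
Minimize 2.64x1 + 0.43x2 + 0.28x3 + 16.22x4 + 0.31x5 + 1.39x6 subject to:
  76x1 + 44.7x2 + 36.1x3 + 0.1x4 + 2.7x5 + 75.5x6 ≥ 116.6   (carbon)
  33x1 + 12x2 + 22x3 + 3x5 + 10x6 ≥ 54   (silicon)
  668x1 + 1x3 + 1x5 ≥ 780   (chromium)
  x1, x2, x3, x4, x5, x6 ≥ 0.
The cheapest feasible vertex uses only ferrochrome, cast iron scrap; pig iron, nickel briquettes, steel scrap, ferromanganese are not used. The carbon and chromium requirements are met with equality.
That vertex is x1 = 1.167, x3 = 0.7741.
Total cost: 2.64·1.167 + 0.28·0.7741 = 3.2976.

€3.30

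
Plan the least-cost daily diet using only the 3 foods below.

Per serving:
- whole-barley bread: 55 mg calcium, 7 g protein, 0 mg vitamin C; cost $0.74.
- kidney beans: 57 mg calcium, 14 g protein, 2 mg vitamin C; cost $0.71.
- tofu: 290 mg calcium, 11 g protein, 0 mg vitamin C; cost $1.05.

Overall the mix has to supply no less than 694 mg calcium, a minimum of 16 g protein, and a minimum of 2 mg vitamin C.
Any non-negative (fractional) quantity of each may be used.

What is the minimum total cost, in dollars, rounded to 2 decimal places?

$3.02

This is a linear program. Let x1 = servings of whole-barley bread, x2 = servings of kidney beans, x3 = servings of tofu.
Minimise 0.74x1 + 0.71x2 + 1.05x3 with:
  55x1 + 57x2 + 290x3 ≥ 694   (calcium)
  7x1 + 14x2 + 11x3 ≥ 16   (protein)
  2x2 ≥ 2   (vitamin C)
  x1, x2, x3 ≥ 0.
At the optimum only kidney beans, tofu are positive (whole-barley bread = 0). The calcium and vitamin C requirements are met with equality.
So kidney beans = 1 serving, tofu = 2.197 servings.
Objective = 0.71·1 + 1.05·2.197 = 3.0169.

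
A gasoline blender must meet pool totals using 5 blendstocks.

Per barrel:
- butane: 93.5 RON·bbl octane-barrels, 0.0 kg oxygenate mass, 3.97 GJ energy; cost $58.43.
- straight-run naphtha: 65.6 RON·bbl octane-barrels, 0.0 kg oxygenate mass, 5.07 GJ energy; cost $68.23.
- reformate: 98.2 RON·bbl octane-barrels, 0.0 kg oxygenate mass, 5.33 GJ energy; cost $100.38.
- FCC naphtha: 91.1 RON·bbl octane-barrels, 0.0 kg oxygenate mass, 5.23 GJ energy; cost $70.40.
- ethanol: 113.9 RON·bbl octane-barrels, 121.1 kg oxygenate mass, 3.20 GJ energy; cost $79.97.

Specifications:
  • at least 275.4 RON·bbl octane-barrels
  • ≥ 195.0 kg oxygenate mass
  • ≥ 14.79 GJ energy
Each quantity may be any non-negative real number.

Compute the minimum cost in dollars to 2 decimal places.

Let x1 = barrels of butane, x2 = barrels of straight-run naphtha, x3 = barrels of reformate, x4 = barrels of FCC naphtha, x5 = barrels of ethanol.
Minimize 58.43x1 + 68.23x2 + 100.38x3 + 70.4x4 + 79.97x5 with:
  93.5x1 + 65.6x2 + 98.2x3 + 91.1x4 + 113.9x5 ≥ 275.4   (octane-barrels)
  121.1x5 ≥ 195   (oxygenate mass)
  3.97x1 + 5.07x2 + 5.33x3 + 5.23x4 + 3.2x5 ≥ 14.79   (energy)
  x1, x2, x3, x4, x5 ≥ 0.
The cheapest feasible vertex uses only straight-run naphtha, ethanol; butane, reformate, FCC naphtha are not used. Binding constraints: oxygenate mass and energy.
So straight-run naphtha = 1.901 barrels, ethanol = 1.61 barrels.
Hence cost = 68.23·1.901 + 79.97·1.61 = $258.4569.

$258.46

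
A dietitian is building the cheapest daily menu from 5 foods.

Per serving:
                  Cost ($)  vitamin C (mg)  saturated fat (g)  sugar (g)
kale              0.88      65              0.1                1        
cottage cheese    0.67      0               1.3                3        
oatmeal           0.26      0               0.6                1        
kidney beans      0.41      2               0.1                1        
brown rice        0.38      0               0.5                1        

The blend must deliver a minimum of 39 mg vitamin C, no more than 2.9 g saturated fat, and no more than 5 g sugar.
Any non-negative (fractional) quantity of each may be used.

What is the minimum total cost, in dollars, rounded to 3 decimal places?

$0.528

Let x1 = servings of kale, x2 = servings of cottage cheese, x3 = servings of oatmeal, x4 = servings of kidney beans, x5 = servings of brown rice.
Minimize 0.88x1 + 0.67x2 + 0.26x3 + 0.41x4 + 0.38x5 s.t.:
  65x1 + 2x4 ≥ 39   (vitamin C)
  0.1x1 + 1.3x2 + 0.6x3 + 0.1x4 + 0.5x5 ≤ 2.9   (saturated fat)
  1x1 + 3x2 + 1x3 + 1x4 + 1x5 ≤ 5   (sugar)
  x1, x2, x3, x4, x5 ≥ 0.
At the optimum only kale is positive (cottage cheese, oatmeal, kidney beans, brown rice = 0). Binding constraint: vitamin C.
Optimal quantities: kale = 0.6 servings.
Hence cost = 0.88·0.6 = $0.52800.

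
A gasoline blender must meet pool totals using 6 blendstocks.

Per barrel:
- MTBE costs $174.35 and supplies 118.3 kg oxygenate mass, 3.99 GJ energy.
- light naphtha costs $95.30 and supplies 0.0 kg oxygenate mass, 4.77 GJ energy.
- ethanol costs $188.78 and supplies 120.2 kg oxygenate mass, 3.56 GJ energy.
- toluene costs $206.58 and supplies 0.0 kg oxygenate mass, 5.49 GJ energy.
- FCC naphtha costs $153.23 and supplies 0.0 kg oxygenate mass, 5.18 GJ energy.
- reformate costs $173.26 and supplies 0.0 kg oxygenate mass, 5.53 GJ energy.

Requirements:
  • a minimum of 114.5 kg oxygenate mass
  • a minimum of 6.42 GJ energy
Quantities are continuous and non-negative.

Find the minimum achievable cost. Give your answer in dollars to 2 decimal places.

Treat it as an LP. Let x1 = barrels of MTBE, x2 = barrels of light naphtha, x3 = barrels of ethanol, x4 = barrels of toluene, x5 = barrels of FCC naphtha, x6 = barrels of reformate.
Minimize 174.35x1 + 95.3x2 + 188.78x3 + 206.58x4 + 153.23x5 + 173.26x6 subject to:
  118.3x1 + 120.2x3 ≥ 114.5   (oxygenate mass)
  3.99x1 + 4.77x2 + 3.56x3 + 5.49x4 + 5.18x5 + 5.53x6 ≥ 6.42   (energy)
  x1, x2, x3, x4, x5, x6 ≥ 0.
The minimum-cost mix takes nothing from ethanol, toluene, FCC naphtha, reformate — only MTBE, light naphtha. The oxygenate mass and energy requirements are met with equality.
Solving gives x1 = 0.9679, x2 = 0.5363.
Objective = 174.35·0.9679 + 95.3·0.5363 = 219.8628.

$219.86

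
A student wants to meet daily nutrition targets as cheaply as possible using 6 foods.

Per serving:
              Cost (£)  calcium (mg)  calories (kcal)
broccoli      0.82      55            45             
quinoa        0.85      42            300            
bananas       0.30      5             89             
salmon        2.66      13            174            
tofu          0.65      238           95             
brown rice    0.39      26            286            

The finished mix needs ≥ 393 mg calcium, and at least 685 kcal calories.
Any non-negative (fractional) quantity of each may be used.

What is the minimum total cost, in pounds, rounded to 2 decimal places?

£1.68

Let x1 = servings of broccoli, x2 = servings of quinoa, x3 = servings of bananas, x4 = servings of salmon, x5 = servings of tofu, x6 = servings of brown rice.
min 0.82x1 + 0.85x2 + 0.3x3 + 2.66x4 + 0.65x5 + 0.39x6 subject to:
  55x1 + 42x2 + 5x3 + 13x4 + 238x5 + 26x6 ≥ 393   (calcium)
  45x1 + 300x2 + 89x3 + 174x4 + 95x5 + 286x6 ≥ 685   (calories)
  x1, x2, x3, x4, x5, x6 ≥ 0.
At the optimum only tofu, brown rice are positive (broccoli, quinoa, bananas, salmon = 0). Binding constraints: calcium and calories.
So tofu = 1.442 servings, brown rice = 1.916 servings.
Hence cost = 0.65·1.442 + 0.39·1.916 = £1.6845.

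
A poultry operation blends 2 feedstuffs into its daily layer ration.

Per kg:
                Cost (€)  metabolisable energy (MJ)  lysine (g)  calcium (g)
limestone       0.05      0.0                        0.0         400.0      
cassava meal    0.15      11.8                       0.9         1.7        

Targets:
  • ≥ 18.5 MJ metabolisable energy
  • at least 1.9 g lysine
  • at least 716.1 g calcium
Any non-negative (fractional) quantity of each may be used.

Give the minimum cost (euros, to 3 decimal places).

€0.406

Treat it as an LP. Let x1 = kg of limestone, x2 = kg of cassava meal.
Minimise 0.05x1 + 0.15x2 s.t.:
  11.8x2 ≥ 18.5   (metabolisable energy)
  0.9x2 ≥ 1.9   (lysine)
  400x1 + 1.7x2 ≥ 716.1   (calcium)
  x1, x2 ≥ 0.
Both inputs are positive at the optimum. The lysine and calcium requirements are met with equality.
Solving gives x1 = 1.781, x2 = 2.111.
Cost = 0.05·1.781 + 0.15·2.111 = 0.40570.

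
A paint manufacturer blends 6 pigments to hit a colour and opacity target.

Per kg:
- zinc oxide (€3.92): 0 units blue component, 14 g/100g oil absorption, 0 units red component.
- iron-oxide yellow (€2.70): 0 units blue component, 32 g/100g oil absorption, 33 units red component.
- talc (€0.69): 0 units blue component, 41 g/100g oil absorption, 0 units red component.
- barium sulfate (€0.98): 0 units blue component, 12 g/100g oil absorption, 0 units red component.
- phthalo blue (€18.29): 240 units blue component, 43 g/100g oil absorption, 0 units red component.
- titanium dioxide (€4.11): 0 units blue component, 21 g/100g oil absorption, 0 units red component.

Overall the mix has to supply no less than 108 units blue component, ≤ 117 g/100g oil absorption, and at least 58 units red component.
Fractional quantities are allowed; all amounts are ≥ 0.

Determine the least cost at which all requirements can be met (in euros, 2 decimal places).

This is a linear program. Let x1 = kg of zinc oxide, x2 = kg of iron-oxide yellow, x3 = kg of talc, x4 = kg of barium sulfate, x5 = kg of phthalo blue, x6 = kg of titanium dioxide.
Minimize 3.92x1 + 2.7x2 + 0.69x3 + 0.98x4 + 18.29x5 + 4.11x6 s.t.:
  240x5 ≥ 108   (blue component)
  14x1 + 32x2 + 41x3 + 12x4 + 43x5 + 21x6 ≤ 117   (oil absorption)
  33x2 ≥ 58   (red component)
  x1, x2, x3, x4, x5, x6 ≥ 0.
The cheapest feasible vertex uses only iron-oxide yellow, phthalo blue; zinc oxide, talc, barium sulfate, titanium dioxide are not used. Binding constraints: blue component and red component.
So iron-oxide yellow = 1.758 kg, phthalo blue = 0.45 kg.
Objective = 2.7·1.758 + 18.29·0.45 = 12.9771.

€12.98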